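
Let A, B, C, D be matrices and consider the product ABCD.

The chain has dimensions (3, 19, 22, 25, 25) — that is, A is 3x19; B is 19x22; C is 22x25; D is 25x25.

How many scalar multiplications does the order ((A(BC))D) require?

(BC): 19×22 by 22×25 → 19×25, cost 19·22·25 = 10450
(A(BC)): 3×19 by 19×25 → 3×25, cost 3·19·25 = 1425; cumulative 11875
((A(BC))D): 3×25 by 25×25 → 3×25, cost 3·25·25 = 1875; cumulative 13750
Total: 13750 scalar multiplications.

13750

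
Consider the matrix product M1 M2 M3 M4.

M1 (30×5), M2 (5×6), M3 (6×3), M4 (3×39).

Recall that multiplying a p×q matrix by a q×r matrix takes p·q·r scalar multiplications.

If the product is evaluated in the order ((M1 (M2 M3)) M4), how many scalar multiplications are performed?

(M2 M3): 5×6 by 6×3 → 5×3, cost 5·6·3 = 90
(M1 (M2 M3)): 30×5 by 5×3 → 30×3, cost 30·5·3 = 450; cumulative 540
((M1 (M2 M3)) M4): 30×3 by 3×39 → 30×39, cost 30·3·39 = 3510; cumulative 4050
Total: 4050 scalar multiplications.

4050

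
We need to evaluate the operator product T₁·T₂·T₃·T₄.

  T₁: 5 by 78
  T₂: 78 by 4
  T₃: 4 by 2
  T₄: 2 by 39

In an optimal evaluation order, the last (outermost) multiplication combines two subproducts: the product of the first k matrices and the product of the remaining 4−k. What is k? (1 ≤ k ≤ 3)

Adjacent pairs: T₁T₂ = 5·78·4 = 1560; T₂T₃ = 78·4·2 = 624; T₃T₄ = 4·2·39 = 312.
Length 3: T₁..T₃: k=1: 0+624+5·78·2=1404; k=2: 1560+0+5·4·2=1600 → min 1404 | T₂..T₄: k=2: 0+312+78·4·39=12480; k=3: 624+0+78·2·39=6708 → min 6708.
Top-level splits: k=1: (T₁..T₁)·(T₂..T₄) → 0+6708+5·78·39 = 21918; k=2: (T₁..T₂)·(T₃..T₄) → 1560+312+5·4·39 = 2652; k=3: (T₁..T₃)·(T₄..T₄) → 1404+0+5·2·39 = 1794.
Best split is after T₃, i.e. k = 3.

3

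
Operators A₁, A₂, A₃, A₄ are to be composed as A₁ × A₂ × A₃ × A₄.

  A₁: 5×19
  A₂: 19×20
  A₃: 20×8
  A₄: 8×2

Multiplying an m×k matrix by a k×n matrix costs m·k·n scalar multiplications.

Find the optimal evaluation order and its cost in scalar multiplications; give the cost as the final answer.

Adjacent pairs: A₁A₂ = 5·19·20 = 1900; A₂A₃ = 19·20·8 = 3040; A₃A₄ = 20·8·2 = 320.
Length 3: A₁..A₃: k=1: 0+3040+5·19·8=3800; k=2: 1900+0+5·20·8=2700 → min 2700 | A₂..A₄: k=2: 0+320+19·20·2=1080; k=3: 3040+0+19·8·2=3344 → min 1080.
Length 4: A₁..A₄: k=1: 0+1080+5·19·2=1270; k=2: 1900+320+5·20·2=2420; k=3: 2700+0+5·8·2=2780 → min 1270.
Optimal parenthesization: (A₁ × (A₂ × (A₃ × A₄))) with cost 1270.

1270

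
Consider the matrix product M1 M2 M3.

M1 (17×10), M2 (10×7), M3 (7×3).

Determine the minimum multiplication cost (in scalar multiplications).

720

Order (M1 (M2 M3)): (M2 M3): 10×7 by 7×3 → 10×3, cost 10·7·3 = 210; (M1 (M2 M3)): 17×10 by 10×3 → 17×3, cost 17·10·3 = 510; cumulative 720. Total 720.
Order ((M1 M2) M3): (M1 M2): 17×10 by 10×7 → 17×7, cost 17·10·7 = 1190; ((M1 M2) M3): 17×7 by 7×3 → 17×3, cost 17·7·3 = 357; cumulative 1547. Total 1547.
Minimum: 720.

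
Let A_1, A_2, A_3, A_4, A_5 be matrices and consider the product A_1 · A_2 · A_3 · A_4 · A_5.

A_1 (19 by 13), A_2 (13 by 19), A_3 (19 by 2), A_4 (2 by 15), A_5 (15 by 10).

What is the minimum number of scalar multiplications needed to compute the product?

Adjacent pairs: A_1A_2 = 19·13·19 = 4693; A_2A_3 = 13·19·2 = 494; A_3A_4 = 19·2·15 = 570; A_4A_5 = 2·15·10 = 300.
Length 3: A_1..A_3: k=1: 0+494+19·13·2=988; k=2: 4693+0+19·19·2=5415 → min 988 | A_2..A_4: k=2: 0+570+13·19·15=4275; k=3: 494+0+13·2·15=884 → min 884 | A_3..A_5: k=3: 0+300+19·2·10=680; k=4: 570+0+19·15·10=3420 → min 680.
Length 4: A_1..A_4: k=1: 0+884+19·13·15=4589; k=2: 4693+570+19·19·15=10678; k=3: 988+0+19·2·15=1558 → min 1558 | A_2..A_5: k=2: 0+680+13·19·10=3150; k=3: 494+300+13·2·10=1054; k=4: 884+0+13·15·10=2834 → min 1054.
Length 5: A_1..A_5: k=1: 0+1054+19·13·10=3524; k=2: 4693+680+19·19·10=8983; k=3: 988+300+19·2·10=1668; k=4: 1558+0+19·15·10=4408 → min 1668.
Optimal order: ((A_1 · (A_2 · A_3)) · (A_4 · A_5)) with cost 1668.

1668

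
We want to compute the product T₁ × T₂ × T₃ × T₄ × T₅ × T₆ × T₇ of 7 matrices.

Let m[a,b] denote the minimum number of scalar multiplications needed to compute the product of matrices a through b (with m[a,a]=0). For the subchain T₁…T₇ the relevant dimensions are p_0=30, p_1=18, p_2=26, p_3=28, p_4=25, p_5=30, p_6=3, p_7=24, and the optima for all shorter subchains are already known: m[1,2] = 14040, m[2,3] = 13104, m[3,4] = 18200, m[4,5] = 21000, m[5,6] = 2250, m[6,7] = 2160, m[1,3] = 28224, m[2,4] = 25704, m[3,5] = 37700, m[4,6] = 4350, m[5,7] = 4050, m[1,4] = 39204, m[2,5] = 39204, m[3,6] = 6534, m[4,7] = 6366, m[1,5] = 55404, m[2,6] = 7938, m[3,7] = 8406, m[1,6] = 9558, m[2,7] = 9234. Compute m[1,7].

m[1,7] = min over k∈[1,6] of m[1,k]+m[k+1,7]+p_{0}·p_k·p_{7}.
k=1: 0 + 9234 + 30·18·24 = 22194; k=2: 14040 + 8406 + 30·26·24 = 41166; k=3: 28224 + 6366 + 30·28·24 = 54750; k=4: 39204 + 4050 + 30·25·24 = 61254; k=5: 55404 + 2160 + 30·30·24 = 79164; k=6: 9558 + 0 + 30·3·24 = 11718.
Minimum: 11718 at k=6.

11718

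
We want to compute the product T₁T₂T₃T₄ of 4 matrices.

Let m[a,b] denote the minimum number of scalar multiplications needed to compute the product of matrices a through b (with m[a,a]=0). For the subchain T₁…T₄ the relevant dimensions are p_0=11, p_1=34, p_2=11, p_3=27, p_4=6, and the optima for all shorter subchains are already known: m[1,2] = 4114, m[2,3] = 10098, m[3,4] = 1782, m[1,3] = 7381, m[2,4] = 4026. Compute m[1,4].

6270

m[1,4] = min over k∈[1,3] of m[1,k]+m[k+1,4]+p_{0}·p_k·p_{4}.
k=1: 0 + 4026 + 11·34·6 = 6270; k=2: 4114 + 1782 + 11·11·6 = 6622; k=3: 7381 + 0 + 11·27·6 = 9163.
Minimum: 6270 at k=1.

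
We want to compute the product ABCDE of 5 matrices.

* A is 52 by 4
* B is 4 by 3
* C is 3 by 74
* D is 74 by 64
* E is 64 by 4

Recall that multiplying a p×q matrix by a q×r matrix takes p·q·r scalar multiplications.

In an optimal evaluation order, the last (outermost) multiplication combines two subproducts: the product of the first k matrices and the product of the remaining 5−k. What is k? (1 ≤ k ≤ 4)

1

Adjacent pairs: AB = 52·4·3 = 624; BC = 4·3·74 = 888; CD = 3·74·64 = 14208; DE = 74·64·4 = 18944.
Length 3: A..C: k=1: 0+888+52·4·74=16280; k=2: 624+0+52·3·74=12168 → min 12168 | B..D: k=2: 0+14208+4·3·64=14976; k=3: 888+0+4·74·64=19832 → min 14976 | C..E: k=3: 0+18944+3·74·4=19832; k=4: 14208+0+3·64·4=14976 → min 14976.
Length 4: A..D: k=1: 0+14976+52·4·64=28288; k=2: 624+14208+52·3·64=24816; k=3: 12168+0+52·74·64=258440 → min 24816 | B..E: k=2: 0+14976+4·3·4=15024; k=3: 888+18944+4·74·4=21016; k=4: 14976+0+4·64·4=16000 → min 15024.
Top-level splits: k=1: (A..A)·(B..E) → 0+15024+52·4·4 = 15856; k=2: (A..B)·(C..E) → 624+14976+52·3·4 = 16224; k=3: (A..C)·(D..E) → 12168+18944+52·74·4 = 46504; k=4: (A..D)·(E..E) → 24816+0+52·64·4 = 38128.
Best split is after A, i.e. k = 1.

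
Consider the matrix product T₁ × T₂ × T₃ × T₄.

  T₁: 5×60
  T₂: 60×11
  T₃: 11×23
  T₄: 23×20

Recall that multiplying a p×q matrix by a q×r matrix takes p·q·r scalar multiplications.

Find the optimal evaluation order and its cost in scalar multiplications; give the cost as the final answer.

6865

Adjacent pairs: T₁T₂ = 5·60·11 = 3300; T₂T₃ = 60·11·23 = 15180; T₃T₄ = 11·23·20 = 5060.
Length 3: T₁..T₃: k=1: 0+15180+5·60·23=22080; k=2: 3300+0+5·11·23=4565 → min 4565 | T₂..T₄: k=2: 0+5060+60·11·20=18260; k=3: 15180+0+60·23·20=42780 → min 18260.
Length 4: T₁..T₄: k=1: 0+18260+5·60·20=24260; k=2: 3300+5060+5·11·20=9460; k=3: 4565+0+5·23·20=6865 → min 6865.
Optimal parenthesization: (((T₁ × T₂) × T₃) × T₄) with cost 6865.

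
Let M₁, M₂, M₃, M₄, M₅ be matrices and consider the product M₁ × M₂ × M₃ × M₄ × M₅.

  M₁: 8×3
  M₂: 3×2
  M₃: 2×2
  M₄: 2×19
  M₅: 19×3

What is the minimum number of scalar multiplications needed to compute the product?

216

Adjacent pairs: M₁M₂ = 8·3·2 = 48; M₂M₃ = 3·2·2 = 12; M₃M₄ = 2·2·19 = 76; M₄M₅ = 2·19·3 = 114.
Length 3: M₁..M₃: k=1: 0+12+8·3·2=60; k=2: 48+0+8·2·2=80 → min 60 | M₂..M₄: k=2: 0+76+3·2·19=190; k=3: 12+0+3·2·19=126 → min 126 | M₃..M₅: k=3: 0+114+2·2·3=126; k=4: 76+0+2·19·3=190 → min 126.
Length 4: M₁..M₄: k=1: 0+126+8·3·19=582; k=2: 48+76+8·2·19=428; k=3: 60+0+8·2·19=364 → min 364 | M₂..M₅: k=2: 0+126+3·2·3=144; k=3: 12+114+3·2·3=144; k=4: 126+0+3·19·3=297 → min 144.
Length 5: M₁..M₅: k=1: 0+144+8·3·3=216; k=2: 48+126+8·2·3=222; k=3: 60+114+8·2·3=222; k=4: 364+0+8·19·3=820 → min 216.
Optimal order: (M₁ × (M₂ × (M₃ × (M₄ × M₅)))) with cost 216.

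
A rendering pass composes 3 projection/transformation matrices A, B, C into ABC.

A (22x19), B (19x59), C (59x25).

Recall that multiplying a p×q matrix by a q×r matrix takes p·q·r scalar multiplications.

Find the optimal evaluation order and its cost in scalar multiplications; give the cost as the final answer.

(A(BC)): cost 38475.
((AB)C): cost 57112.
Optimal: (A(BC)) with cost 38475.

38475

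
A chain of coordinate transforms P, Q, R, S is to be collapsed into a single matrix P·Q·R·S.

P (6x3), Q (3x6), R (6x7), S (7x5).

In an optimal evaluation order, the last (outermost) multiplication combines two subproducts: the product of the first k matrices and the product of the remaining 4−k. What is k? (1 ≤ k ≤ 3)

1

Adjacent pairs: PQ = 6·3·6 = 108; QR = 3·6·7 = 126; RS = 6·7·5 = 210.
Length 3: P..R: k=1: 0+126+6·3·7=252; k=2: 108+0+6·6·7=360 → min 252 | Q..S: k=2: 0+210+3·6·5=300; k=3: 126+0+3·7·5=231 → min 231.
Top-level splits: k=1: (P..P)·(Q..S) → 0+231+6·3·5 = 321; k=2: (P..Q)·(R..S) → 108+210+6·6·5 = 498; k=3: (P..R)·(S..S) → 252+0+6·7·5 = 462.
Best split is after P, i.e. k = 1.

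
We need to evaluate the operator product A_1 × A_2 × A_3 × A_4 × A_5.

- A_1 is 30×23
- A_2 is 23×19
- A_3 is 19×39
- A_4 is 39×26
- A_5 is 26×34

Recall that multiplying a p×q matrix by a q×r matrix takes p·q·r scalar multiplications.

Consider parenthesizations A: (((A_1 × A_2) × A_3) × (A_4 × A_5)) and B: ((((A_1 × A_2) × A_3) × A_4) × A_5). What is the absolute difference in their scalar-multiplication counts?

Order A = (((A_1 × A_2) × A_3) × (A_4 × A_5)): (A_1 × A_2): 30×23 by 23×19 → 30×19, cost 30·23·19 = 13110; ((A_1 × A_2) × A_3): 30×19 by 19×39 → 30×39, cost 30·19·39 = 22230; cumulative 35340; (A_4 × A_5): 39×26 by 26×34 → 39×34, cost 39·26·34 = 34476; (((A_1 × A_2) × A_3) × (A_4 × A_5)): 30×39 by 39×34 → 30×34, cost 30·39·34 = 39780; cumulative 109596. Total 109596.
Order B = ((((A_1 × A_2) × A_3) × A_4) × A_5): (A_1 × A_2): 30×23 by 23×19 → 30×19, cost 30·23·19 = 13110; ((A_1 × A_2) × A_3): 30×19 by 19×39 → 30×39, cost 30·19·39 = 22230; cumulative 35340; (((A_1 × A_2) × A_3) × A_4): 30×39 by 39×26 → 30×26, cost 30·39·26 = 30420; cumulative 65760; ((((A_1 × A_2) × A_3) × A_4) × A_5): 30×26 by 26×34 → 30×34, cost 30·26·34 = 26520; cumulative 92280. Total 92280.
Difference: |109596 − 92280| = 17316.

17316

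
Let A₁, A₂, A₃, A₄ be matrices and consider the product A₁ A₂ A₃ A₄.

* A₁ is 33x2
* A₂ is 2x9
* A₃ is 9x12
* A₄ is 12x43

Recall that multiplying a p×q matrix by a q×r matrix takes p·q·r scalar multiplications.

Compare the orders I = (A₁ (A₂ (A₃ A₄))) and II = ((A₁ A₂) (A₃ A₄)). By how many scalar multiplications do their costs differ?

Order I = (A₁ (A₂ (A₃ A₄))): (A₃ A₄): 9×12 by 12×43 → 9×43, cost 9·12·43 = 4644; (A₂ (A₃ A₄)): 2×9 by 9×43 → 2×43, cost 2·9·43 = 774; cumulative 5418; (A₁ (A₂ (A₃ A₄))): 33×2 by 2×43 → 33×43, cost 33·2·43 = 2838; cumulative 8256. Total 8256.
Order II = ((A₁ A₂) (A₃ A₄)): (A₁ A₂): 33×2 by 2×9 → 33×9, cost 33·2·9 = 594; (A₃ A₄): 9×12 by 12×43 → 9×43, cost 9·12·43 = 4644; ((A₁ A₂) (A₃ A₄)): 33×9 by 9×43 → 33×43, cost 33·9·43 = 12771; cumulative 18009. Total 18009.
Difference: |8256 − 18009| = 9753.

9753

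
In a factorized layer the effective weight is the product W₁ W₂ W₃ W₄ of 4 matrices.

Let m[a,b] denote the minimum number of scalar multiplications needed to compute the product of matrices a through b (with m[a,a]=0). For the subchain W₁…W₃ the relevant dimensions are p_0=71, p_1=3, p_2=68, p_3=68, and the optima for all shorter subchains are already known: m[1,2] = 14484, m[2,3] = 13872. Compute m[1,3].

28356

m[1,3] = min over k∈[1,2] of m[1,k]+m[k+1,3]+p_{0}·p_k·p_{3}.
k=1: 0 + 13872 + 71·3·68 = 28356; k=2: 14484 + 0 + 71·68·68 = 342788.
Minimum: 28356 at k=1.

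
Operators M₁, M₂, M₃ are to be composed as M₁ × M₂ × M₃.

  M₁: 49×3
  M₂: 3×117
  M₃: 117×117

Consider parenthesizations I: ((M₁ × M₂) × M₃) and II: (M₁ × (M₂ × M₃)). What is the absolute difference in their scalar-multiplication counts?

Order I = ((M₁ × M₂) × M₃): (M₁ × M₂): 49×3 by 3×117 → 49×117, cost 49·3·117 = 17199; ((M₁ × M₂) × M₃): 49×117 by 117×117 → 49×117, cost 49·117·117 = 670761; cumulative 687960. Total 687960.
Order II = (M₁ × (M₂ × M₃)): (M₂ × M₃): 3×117 by 117×117 → 3×117, cost 3·117·117 = 41067; (M₁ × (M₂ × M₃)): 49×3 by 3×117 → 49×117, cost 49·3·117 = 17199; cumulative 58266. Total 58266.
Difference: |687960 − 58266| = 629694.

629694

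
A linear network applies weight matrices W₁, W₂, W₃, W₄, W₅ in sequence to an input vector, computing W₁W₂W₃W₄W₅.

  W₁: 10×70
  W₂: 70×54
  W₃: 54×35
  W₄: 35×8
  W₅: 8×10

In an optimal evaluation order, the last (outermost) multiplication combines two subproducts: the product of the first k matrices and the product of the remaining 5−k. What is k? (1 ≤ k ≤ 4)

4

Adjacent pairs: W₁W₂ = 10·70·54 = 37800; W₂W₃ = 70·54·35 = 132300; W₃W₄ = 54·35·8 = 15120; W₄W₅ = 35·8·10 = 2800.
Length 3: W₁..W₃: k=1: 0+132300+10·70·35=156800; k=2: 37800+0+10·54·35=56700 → min 56700 | W₂..W₄: k=2: 0+15120+70·54·8=45360; k=3: 132300+0+70·35·8=151900 → min 45360 | W₃..W₅: k=3: 0+2800+54·35·10=21700; k=4: 15120+0+54·8·10=19440 → min 19440.
Length 4: W₁..W₄: k=1: 0+45360+10·70·8=50960; k=2: 37800+15120+10·54·8=57240; k=3: 56700+0+10·35·8=59500 → min 50960 | W₂..W₅: k=2: 0+19440+70·54·10=57240; k=3: 132300+2800+70·35·10=159600; k=4: 45360+0+70·8·10=50960 → min 50960.
Top-level splits: k=1: (W₁..W₁)·(W₂..W₅) → 0+50960+10·70·10 = 57960; k=2: (W₁..W₂)·(W₃..W₅) → 37800+19440+10·54·10 = 62640; k=3: (W₁..W₃)·(W₄..W₅) → 56700+2800+10·35·10 = 63000; k=4: (W₁..W₄)·(W₅..W₅) → 50960+0+10·8·10 = 51760.
Best split is after W₄, i.e. k = 4.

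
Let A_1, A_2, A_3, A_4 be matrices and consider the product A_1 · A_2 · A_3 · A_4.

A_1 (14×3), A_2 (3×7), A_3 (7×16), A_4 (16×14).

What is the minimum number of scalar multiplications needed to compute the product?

1596

Adjacent pairs: A_1A_2 = 14·3·7 = 294; A_2A_3 = 3·7·16 = 336; A_3A_4 = 7·16·14 = 1568.
Length 3: A_1..A_3: k=1: 0+336+14·3·16=1008; k=2: 294+0+14·7·16=1862 → min 1008 | A_2..A_4: k=2: 0+1568+3·7·14=1862; k=3: 336+0+3·16·14=1008 → min 1008.
Length 4: A_1..A_4: k=1: 0+1008+14·3·14=1596; k=2: 294+1568+14·7·14=3234; k=3: 1008+0+14·16·14=4144 → min 1596.
Optimal order: (A_1 · ((A_2 · A_3) · A_4)) with cost 1596.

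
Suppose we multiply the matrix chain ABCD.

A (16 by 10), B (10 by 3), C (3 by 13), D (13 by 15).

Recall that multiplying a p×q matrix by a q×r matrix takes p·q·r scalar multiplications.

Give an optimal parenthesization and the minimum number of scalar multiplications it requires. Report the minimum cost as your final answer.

1785

Adjacent pairs: AB = 16·10·3 = 480; BC = 10·3·13 = 390; CD = 3·13·15 = 585.
Length 3: A..C: k=1: 0+390+16·10·13=2470; k=2: 480+0+16·3·13=1104 → min 1104 | B..D: k=2: 0+585+10·3·15=1035; k=3: 390+0+10·13·15=2340 → min 1035.
Length 4: A..D: k=1: 0+1035+16·10·15=3435; k=2: 480+585+16·3·15=1785; k=3: 1104+0+16·13·15=4224 → min 1785.
Optimal parenthesization: ((AB)(CD)) with cost 1785.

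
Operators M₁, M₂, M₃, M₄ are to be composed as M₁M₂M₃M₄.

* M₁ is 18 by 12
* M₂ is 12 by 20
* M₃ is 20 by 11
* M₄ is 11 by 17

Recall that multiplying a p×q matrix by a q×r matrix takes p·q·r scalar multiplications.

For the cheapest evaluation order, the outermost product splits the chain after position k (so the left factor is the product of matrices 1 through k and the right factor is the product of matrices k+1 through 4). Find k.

3

Adjacent pairs: M₁M₂ = 18·12·20 = 4320; M₂M₃ = 12·20·11 = 2640; M₃M₄ = 20·11·17 = 3740.
Length 3: M₁..M₃: k=1: 0+2640+18·12·11=5016; k=2: 4320+0+18·20·11=8280 → min 5016 | M₂..M₄: k=2: 0+3740+12·20·17=7820; k=3: 2640+0+12·11·17=4884 → min 4884.
Top-level splits: k=1: (M₁..M₁)·(M₂..M₄) → 0+4884+18·12·17 = 8556; k=2: (M₁..M₂)·(M₃..M₄) → 4320+3740+18·20·17 = 14180; k=3: (M₁..M₃)·(M₄..M₄) → 5016+0+18·11·17 = 8382.
Best split is after M₃, i.e. k = 3.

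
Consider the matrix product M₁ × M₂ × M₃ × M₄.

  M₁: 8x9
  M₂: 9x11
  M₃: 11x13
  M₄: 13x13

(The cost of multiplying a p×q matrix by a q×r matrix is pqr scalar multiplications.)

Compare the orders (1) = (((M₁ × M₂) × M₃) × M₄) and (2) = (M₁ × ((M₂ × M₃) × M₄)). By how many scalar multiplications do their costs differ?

456

Order (1) = (((M₁ × M₂) × M₃) × M₄): (M₁ × M₂): 8×9 by 9×11 → 8×11, cost 8·9·11 = 792; ((M₁ × M₂) × M₃): 8×11 by 11×13 → 8×13, cost 8·11·13 = 1144; cumulative 1936; (((M₁ × M₂) × M₃) × M₄): 8×13 by 13×13 → 8×13, cost 8·13·13 = 1352; cumulative 3288. Total 3288.
Order (2) = (M₁ × ((M₂ × M₃) × M₄)): (M₂ × M₃): 9×11 by 11×13 → 9×13, cost 9·11·13 = 1287; ((M₂ × M₃) × M₄): 9×13 by 13×13 → 9×13, cost 9·13·13 = 1521; cumulative 2808; (M₁ × ((M₂ × M₃) × M₄)): 8×9 by 9×13 → 8×13, cost 8·9·13 = 936; cumulative 3744. Total 3744.
Difference: |3288 − 3744| = 456.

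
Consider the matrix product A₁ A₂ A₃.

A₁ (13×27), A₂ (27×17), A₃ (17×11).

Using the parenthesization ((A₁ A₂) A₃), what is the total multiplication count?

(A₁ A₂): 13×27 by 27×17 → 13×17, cost 13·27·17 = 5967
((A₁ A₂) A₃): 13×17 by 17×11 → 13×11, cost 13·17·11 = 2431; cumulative 8398
Total: 8398 scalar multiplications.

8398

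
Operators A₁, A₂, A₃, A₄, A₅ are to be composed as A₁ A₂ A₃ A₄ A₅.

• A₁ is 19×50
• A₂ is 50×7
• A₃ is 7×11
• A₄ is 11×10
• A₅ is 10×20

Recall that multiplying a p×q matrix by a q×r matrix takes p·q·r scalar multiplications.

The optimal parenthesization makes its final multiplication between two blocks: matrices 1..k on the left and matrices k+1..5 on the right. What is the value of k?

Adjacent pairs: A₁A₂ = 19·50·7 = 6650; A₂A₃ = 50·7·11 = 3850; A₃A₄ = 7·11·10 = 770; A₄A₅ = 11·10·20 = 2200.
Length 3: A₁..A₃: k=1: 0+3850+19·50·11=14300; k=2: 6650+0+19·7·11=8113 → min 8113 | A₂..A₄: k=2: 0+770+50·7·10=4270; k=3: 3850+0+50·11·10=9350 → min 4270 | A₃..A₅: k=3: 0+2200+7·11·20=3740; k=4: 770+0+7·10·20=2170 → min 2170.
Length 4: A₁..A₄: k=1: 0+4270+19·50·10=13770; k=2: 6650+770+19·7·10=8750; k=3: 8113+0+19·11·10=10203 → min 8750 | A₂..A₅: k=2: 0+2170+50·7·20=9170; k=3: 3850+2200+50·11·20=17050; k=4: 4270+0+50·10·20=14270 → min 9170.
Top-level splits: k=1: (A₁..A₁)·(A₂..A₅) → 0+9170+19·50·20 = 28170; k=2: (A₁..A₂)·(A₃..A₅) → 6650+2170+19·7·20 = 11480; k=3: (A₁..A₃)·(A₄..A₅) → 8113+2200+19·11·20 = 14493; k=4: (A₁..A₄)·(A₅..A₅) → 8750+0+19·10·20 = 12550.
Best split is after A₂, i.e. k = 2.

2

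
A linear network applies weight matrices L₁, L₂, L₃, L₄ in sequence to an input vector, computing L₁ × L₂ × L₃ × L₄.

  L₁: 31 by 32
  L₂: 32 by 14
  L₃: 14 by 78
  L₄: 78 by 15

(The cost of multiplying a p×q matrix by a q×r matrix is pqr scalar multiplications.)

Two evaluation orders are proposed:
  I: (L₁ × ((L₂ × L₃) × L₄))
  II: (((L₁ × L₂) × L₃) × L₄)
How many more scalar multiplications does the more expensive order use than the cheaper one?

3254

Order I = (L₁ × ((L₂ × L₃) × L₄)): (L₂ × L₃): 32×14 by 14×78 → 32×78, cost 32·14·78 = 34944; ((L₂ × L₃) × L₄): 32×78 by 78×15 → 32×15, cost 32·78·15 = 37440; cumulative 72384; (L₁ × ((L₂ × L₃) × L₄)): 31×32 by 32×15 → 31×15, cost 31·32·15 = 14880; cumulative 87264. Total 87264.
Order II = (((L₁ × L₂) × L₃) × L₄): (L₁ × L₂): 31×32 by 32×14 → 31×14, cost 31·32·14 = 13888; ((L₁ × L₂) × L₃): 31×14 by 14×78 → 31×78, cost 31·14·78 = 33852; cumulative 47740; (((L₁ × L₂) × L₃) × L₄): 31×78 by 78×15 → 31×15, cost 31·78·15 = 36270; cumulative 84010. Total 84010.
Difference: |87264 − 84010| = 3254.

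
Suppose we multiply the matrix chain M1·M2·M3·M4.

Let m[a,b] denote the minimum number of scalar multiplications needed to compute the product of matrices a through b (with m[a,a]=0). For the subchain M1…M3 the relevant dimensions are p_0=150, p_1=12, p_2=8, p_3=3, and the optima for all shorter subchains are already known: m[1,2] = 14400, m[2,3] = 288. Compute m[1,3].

m[1,3] = min over k∈[1,2] of m[1,k]+m[k+1,3]+p_{0}·p_k·p_{3}.
k=1: 0 + 288 + 150·12·3 = 5688; k=2: 14400 + 0 + 150·8·3 = 18000.
Minimum: 5688 at k=1.

5688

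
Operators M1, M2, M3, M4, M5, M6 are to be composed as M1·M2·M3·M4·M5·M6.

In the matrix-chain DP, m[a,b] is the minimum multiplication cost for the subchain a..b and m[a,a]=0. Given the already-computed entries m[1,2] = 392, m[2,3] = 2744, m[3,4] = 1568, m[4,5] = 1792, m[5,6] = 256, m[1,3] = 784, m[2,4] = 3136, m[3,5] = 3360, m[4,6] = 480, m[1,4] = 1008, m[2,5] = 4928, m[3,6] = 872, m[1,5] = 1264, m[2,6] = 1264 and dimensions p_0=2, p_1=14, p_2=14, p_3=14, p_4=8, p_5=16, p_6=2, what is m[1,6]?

m[1,6] = min over k∈[1,5] of m[1,k]+m[k+1,6]+p_{0}·p_k·p_{6}.
k=1: 0 + 1264 + 2·14·2 = 1320; k=2: 392 + 872 + 2·14·2 = 1320; k=3: 784 + 480 + 2·14·2 = 1320; k=4: 1008 + 256 + 2·8·2 = 1296; k=5: 1264 + 0 + 2·16·2 = 1328.
Minimum: 1296 at k=4.

1296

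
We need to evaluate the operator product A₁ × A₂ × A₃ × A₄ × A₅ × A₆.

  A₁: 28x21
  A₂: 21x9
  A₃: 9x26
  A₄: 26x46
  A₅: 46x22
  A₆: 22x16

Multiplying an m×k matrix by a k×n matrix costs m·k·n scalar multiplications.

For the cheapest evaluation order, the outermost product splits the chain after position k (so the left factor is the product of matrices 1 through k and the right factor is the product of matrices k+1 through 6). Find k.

2

Adjacent pairs: A₁A₂ = 28·21·9 = 5292; A₂A₃ = 21·9·26 = 4914; A₃A₄ = 9·26·46 = 10764; A₄A₅ = 26·46·22 = 26312; A₅A₆ = 46·22·16 = 16192.
Length 3: A₁..A₃: k=1: 0+4914+28·21·26=20202; k=2: 5292+0+28·9·26=11844 → min 11844 | A₂..A₄: k=2: 0+10764+21·9·46=19458; k=3: 4914+0+21·26·46=30030 → min 19458 | A₃..A₅: k=3: 0+26312+9·26·22=31460; k=4: 10764+0+9·46·22=19872 → min 19872 | A₄..A₆: k=4: 0+16192+26·46·16=35328; k=5: 26312+0+26·22·16=35464 → min 35328.
Length 4: A₁..A₄: k=1: 0+19458+28·21·46=46506; k=2: 5292+10764+28·9·46=27648; k=3: 11844+0+28·26·46=45332 → min 27648 | A₂..A₅: k=2: 0+19872+21·9·22=24030; k=3: 4914+26312+21·26·22=43238; k=4: 19458+0+21·46·22=40710 → min 24030 | A₃..A₆: k=3: 0+35328+9·26·16=39072; k=4: 10764+16192+9·46·16=33580; k=5: 19872+0+9·22·16=23040 → min 23040.
Length 5: A₁..A₅: k=1: 0+24030+28·21·22=36966; k=2: 5292+19872+28·9·22=30708; k=3: 11844+26312+28·26·22=54172; k=4: 27648+0+28·46·22=55984 → min 30708 | A₂..A₆: k=2: 0+23040+21·9·16=26064; k=3: 4914+35328+21·26·16=48978; k=4: 19458+16192+21·46·16=51106; k=5: 24030+0+21·22·16=31422 → min 26064.
Top-level splits: k=1: (A₁..A₁)·(A₂..A₆) → 0+26064+28·21·16 = 35472; k=2: (A₁..A₂)·(A₃..A₆) → 5292+23040+28·9·16 = 32364; k=3: (A₁..A₃)·(A₄..A₆) → 11844+35328+28·26·16 = 58820; k=4: (A₁..A₄)·(A₅..A₆) → 27648+16192+28·46·16 = 64448; k=5: (A₁..A₅)·(A₆..A₆) → 30708+0+28·22·16 = 40564.
Best split is after A₂, i.e. k = 2.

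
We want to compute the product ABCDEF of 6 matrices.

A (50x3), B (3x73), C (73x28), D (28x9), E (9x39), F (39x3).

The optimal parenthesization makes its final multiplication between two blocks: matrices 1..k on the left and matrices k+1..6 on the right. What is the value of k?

1

Adjacent pairs: AB = 50·3·73 = 10950; BC = 3·73·28 = 6132; CD = 73·28·9 = 18396; DE = 28·9·39 = 9828; EF = 9·39·3 = 1053.
Length 3: A..C: k=1: 0+6132+50·3·28=10332; k=2: 10950+0+50·73·28=113150 → min 10332 | B..D: k=2: 0+18396+3·73·9=20367; k=3: 6132+0+3·28·9=6888 → min 6888 | C..E: k=3: 0+9828+73·28·39=89544; k=4: 18396+0+73·9·39=44019 → min 44019 | D..F: k=4: 0+1053+28·9·3=1809; k=5: 9828+0+28·39·3=13104 → min 1809.
Length 4: A..D: k=1: 0+6888+50·3·9=8238; k=2: 10950+18396+50·73·9=62196; k=3: 10332+0+50·28·9=22932 → min 8238 | B..E: k=2: 0+44019+3·73·39=52560; k=3: 6132+9828+3·28·39=19236; k=4: 6888+0+3·9·39=7941 → min 7941 | C..F: k=3: 0+1809+73·28·3=7941; k=4: 18396+1053+73·9·3=21420; k=5: 44019+0+73·39·3=52560 → min 7941.
Length 5: A..E: k=1: 0+7941+50·3·39=13791; k=2: 10950+44019+50·73·39=197319; k=3: 10332+9828+50·28·39=74760; k=4: 8238+0+50·9·39=25788 → min 13791 | B..F: k=2: 0+7941+3·73·3=8598; k=3: 6132+1809+3·28·3=8193; k=4: 6888+1053+3·9·3=8022; k=5: 7941+0+3·39·3=8292 → min 8022.
Top-level splits: k=1: (A..A)·(B..F) → 0+8022+50·3·3 = 8472; k=2: (A..B)·(C..F) → 10950+7941+50·73·3 = 29841; k=3: (A..C)·(D..F) → 10332+1809+50·28·3 = 16341; k=4: (A..D)·(E..F) → 8238+1053+50·9·3 = 10641; k=5: (A..E)·(F..F) → 13791+0+50·39·3 = 19641.
Best split is after A, i.e. k = 1.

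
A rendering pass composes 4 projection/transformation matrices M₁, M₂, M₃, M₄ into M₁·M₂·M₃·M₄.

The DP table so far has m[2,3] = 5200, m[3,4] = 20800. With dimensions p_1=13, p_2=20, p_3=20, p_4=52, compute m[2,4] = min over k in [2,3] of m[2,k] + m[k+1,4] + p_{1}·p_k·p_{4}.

m[2,4] = min over k∈[2,3] of m[2,k]+m[k+1,4]+p_{1}·p_k·p_{4}.
k=2: 0 + 20800 + 13·20·52 = 34320; k=3: 5200 + 0 + 13·20·52 = 18720.
Minimum: 18720 at k=3.

18720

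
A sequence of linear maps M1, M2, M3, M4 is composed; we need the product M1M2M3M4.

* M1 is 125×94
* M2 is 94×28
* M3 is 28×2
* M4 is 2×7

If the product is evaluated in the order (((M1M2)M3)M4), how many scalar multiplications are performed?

337750

(M1M2): 125×94 by 94×28 → 125×28, cost 125·94·28 = 329000
((M1M2)M3): 125×28 by 28×2 → 125×2, cost 125·28·2 = 7000; cumulative 336000
(((M1M2)M3)M4): 125×2 by 2×7 → 125×7, cost 125·2·7 = 1750; cumulative 337750
Total: 337750 scalar multiplications.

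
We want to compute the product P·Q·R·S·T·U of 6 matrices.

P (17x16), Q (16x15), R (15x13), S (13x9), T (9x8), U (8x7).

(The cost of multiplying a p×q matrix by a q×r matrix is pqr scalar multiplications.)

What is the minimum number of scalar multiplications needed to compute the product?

6272

Adjacent pairs: PQ = 17·16·15 = 4080; QR = 16·15·13 = 3120; RS = 15·13·9 = 1755; ST = 13·9·8 = 936; TU = 9·8·7 = 504.
Length 3: P..R: k=1: 0+3120+17·16·13=6656; k=2: 4080+0+17·15·13=7395 → min 6656 | Q..S: k=2: 0+1755+16·15·9=3915; k=3: 3120+0+16·13·9=4992 → min 3915 | R..T: k=3: 0+936+15·13·8=2496; k=4: 1755+0+15·9·8=2835 → min 2496 | S..U: k=4: 0+504+13·9·7=1323; k=5: 936+0+13·8·7=1664 → min 1323.
Length 4: P..S: k=1: 0+3915+17·16·9=6363; k=2: 4080+1755+17·15·9=8130; k=3: 6656+0+17·13·9=8645 → min 6363 | Q..T: k=2: 0+2496+16·15·8=4416; k=3: 3120+936+16·13·8=5720; k=4: 3915+0+16·9·8=5067 → min 4416 | R..U: k=3: 0+1323+15·13·7=2688; k=4: 1755+504+15·9·7=3204; k=5: 2496+0+15·8·7=3336 → min 2688.
Length 5: P..T: k=1: 0+4416+17·16·8=6592; k=2: 4080+2496+17·15·8=8616; k=3: 6656+936+17·13·8=9360; k=4: 6363+0+17·9·8=7587 → min 6592 | Q..U: k=2: 0+2688+16·15·7=4368; k=3: 3120+1323+16·13·7=5899; k=4: 3915+504+16·9·7=5427; k=5: 4416+0+16·8·7=5312 → min 4368.
Length 6: P..U: k=1: 0+4368+17·16·7=6272; k=2: 4080+2688+17·15·7=8553; k=3: 6656+1323+17·13·7=9526; k=4: 6363+504+17·9·7=7938; k=5: 6592+0+17·8·7=7544 → min 6272.
Optimal order: (P·(Q·(R·(S·(T·U))))) with cost 6272.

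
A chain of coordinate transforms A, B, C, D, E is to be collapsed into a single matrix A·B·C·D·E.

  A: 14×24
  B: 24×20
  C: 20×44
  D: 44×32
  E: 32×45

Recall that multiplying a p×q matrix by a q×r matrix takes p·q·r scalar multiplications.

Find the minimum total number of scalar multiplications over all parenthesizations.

Adjacent pairs: AB = 14·24·20 = 6720; BC = 24·20·44 = 21120; CD = 20·44·32 = 28160; DE = 44·32·45 = 63360.
Length 3: A..C: k=1: 0+21120+14·24·44=35904; k=2: 6720+0+14·20·44=19040 → min 19040 | B..D: k=2: 0+28160+24·20·32=43520; k=3: 21120+0+24·44·32=54912 → min 43520 | C..E: k=3: 0+63360+20·44·45=102960; k=4: 28160+0+20·32·45=56960 → min 56960.
Length 4: A..D: k=1: 0+43520+14·24·32=54272; k=2: 6720+28160+14·20·32=43840; k=3: 19040+0+14·44·32=38752 → min 38752 | B..E: k=2: 0+56960+24·20·45=78560; k=3: 21120+63360+24·44·45=132000; k=4: 43520+0+24·32·45=78080 → min 78080.
Length 5: A..E: k=1: 0+78080+14·24·45=93200; k=2: 6720+56960+14·20·45=76280; k=3: 19040+63360+14·44·45=110120; k=4: 38752+0+14·32·45=58912 → min 58912.
Optimal order: ((((A·B)·C)·D)·E) with cost 58912.

58912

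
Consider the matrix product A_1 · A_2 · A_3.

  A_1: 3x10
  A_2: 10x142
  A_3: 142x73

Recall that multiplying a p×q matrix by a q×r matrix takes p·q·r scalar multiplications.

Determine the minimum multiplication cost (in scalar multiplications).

Order (A_1 · (A_2 · A_3)): (A_2 · A_3): 10×142 by 142×73 → 10×73, cost 10·142·73 = 103660; (A_1 · (A_2 · A_3)): 3×10 by 10×73 → 3×73, cost 3·10·73 = 2190; cumulative 105850. Total 105850.
Order ((A_1 · A_2) · A_3): (A_1 · A_2): 3×10 by 10×142 → 3×142, cost 3·10·142 = 4260; ((A_1 · A_2) · A_3): 3×142 by 142×73 → 3×73, cost 3·142·73 = 31098; cumulative 35358. Total 35358.
Minimum: 35358.

35358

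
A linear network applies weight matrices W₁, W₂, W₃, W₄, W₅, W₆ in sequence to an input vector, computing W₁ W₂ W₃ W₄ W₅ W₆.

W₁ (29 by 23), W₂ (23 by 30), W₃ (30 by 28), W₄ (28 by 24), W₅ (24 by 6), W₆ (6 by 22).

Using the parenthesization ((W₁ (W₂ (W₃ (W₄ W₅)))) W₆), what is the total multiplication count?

21042

(W₄ W₅): 28×24 by 24×6 → 28×6, cost 28·24·6 = 4032
(W₃ (W₄ W₅)): 30×28 by 28×6 → 30×6, cost 30·28·6 = 5040; cumulative 9072
(W₂ (W₃ (W₄ W₅))): 23×30 by 30×6 → 23×6, cost 23·30·6 = 4140; cumulative 13212
(W₁ (W₂ (W₃ (W₄ W₅)))): 29×23 by 23×6 → 29×6, cost 29·23·6 = 4002; cumulative 17214
((W₁ (W₂ (W₃ (W₄ W₅)))) W₆): 29×6 by 6×22 → 29×22, cost 29·6·22 = 3828; cumulative 21042
Total: 21042 scalar multiplications.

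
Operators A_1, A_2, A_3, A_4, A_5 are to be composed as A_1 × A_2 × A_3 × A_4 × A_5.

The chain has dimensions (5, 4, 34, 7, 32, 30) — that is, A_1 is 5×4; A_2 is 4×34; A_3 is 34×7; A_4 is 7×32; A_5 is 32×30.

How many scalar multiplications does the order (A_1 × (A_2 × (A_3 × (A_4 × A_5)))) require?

(A_4 × A_5): 7×32 by 32×30 → 7×30, cost 7·32·30 = 6720
(A_3 × (A_4 × A_5)): 34×7 by 7×30 → 34×30, cost 34·7·30 = 7140; cumulative 13860
(A_2 × (A_3 × (A_4 × A_5))): 4×34 by 34×30 → 4×30, cost 4·34·30 = 4080; cumulative 17940
(A_1 × (A_2 × (A_3 × (A_4 × A_5)))): 5×4 by 4×30 → 5×30, cost 5·4·30 = 600; cumulative 18540
Total: 18540 scalar multiplications.

18540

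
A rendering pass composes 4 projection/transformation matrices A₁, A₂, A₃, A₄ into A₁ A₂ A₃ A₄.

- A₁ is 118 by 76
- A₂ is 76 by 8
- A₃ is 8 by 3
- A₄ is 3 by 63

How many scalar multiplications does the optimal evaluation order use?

51030

Adjacent pairs: A₁A₂ = 118·76·8 = 71744; A₂A₃ = 76·8·3 = 1824; A₃A₄ = 8·3·63 = 1512.
Length 3: A₁..A₃: k=1: 0+1824+118·76·3=28728; k=2: 71744+0+118·8·3=74576 → min 28728 | A₂..A₄: k=2: 0+1512+76·8·63=39816; k=3: 1824+0+76·3·63=16188 → min 16188.
Length 4: A₁..A₄: k=1: 0+16188+118·76·63=581172; k=2: 71744+1512+118·8·63=132728; k=3: 28728+0+118·3·63=51030 → min 51030.
Optimal order: ((A₁ (A₂ A₃)) A₄) with cost 51030.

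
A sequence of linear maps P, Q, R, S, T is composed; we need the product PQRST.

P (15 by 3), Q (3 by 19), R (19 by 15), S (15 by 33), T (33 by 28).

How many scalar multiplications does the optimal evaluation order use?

6372

Adjacent pairs: PQ = 15·3·19 = 855; QR = 3·19·15 = 855; RS = 19·15·33 = 9405; ST = 15·33·28 = 13860.
Length 3: P..R: k=1: 0+855+15·3·15=1530; k=2: 855+0+15·19·15=5130 → min 1530 | Q..S: k=2: 0+9405+3·19·33=11286; k=3: 855+0+3·15·33=2340 → min 2340 | R..T: k=3: 0+13860+19·15·28=21840; k=4: 9405+0+19·33·28=26961 → min 21840.
Length 4: P..S: k=1: 0+2340+15·3·33=3825; k=2: 855+9405+15·19·33=19665; k=3: 1530+0+15·15·33=8955 → min 3825 | Q..T: k=2: 0+21840+3·19·28=23436; k=3: 855+13860+3·15·28=15975; k=4: 2340+0+3·33·28=5112 → min 5112.
Length 5: P..T: k=1: 0+5112+15·3·28=6372; k=2: 855+21840+15·19·28=30675; k=3: 1530+13860+15·15·28=21690; k=4: 3825+0+15·33·28=17685 → min 6372.
Optimal order: (P(((QR)S)T)) with cost 6372.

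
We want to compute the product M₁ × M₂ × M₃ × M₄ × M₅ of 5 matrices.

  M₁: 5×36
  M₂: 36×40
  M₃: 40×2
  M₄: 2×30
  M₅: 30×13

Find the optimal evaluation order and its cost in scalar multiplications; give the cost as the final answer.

4150

Adjacent pairs: M₁M₂ = 5·36·40 = 7200; M₂M₃ = 36·40·2 = 2880; M₃M₄ = 40·2·30 = 2400; M₄M₅ = 2·30·13 = 780.
Length 3: M₁..M₃: k=1: 0+2880+5·36·2=3240; k=2: 7200+0+5·40·2=7600 → min 3240 | M₂..M₄: k=2: 0+2400+36·40·30=45600; k=3: 2880+0+36·2·30=5040 → min 5040 | M₃..M₅: k=3: 0+780+40·2·13=1820; k=4: 2400+0+40·30·13=18000 → min 1820.
Length 4: M₁..M₄: k=1: 0+5040+5·36·30=10440; k=2: 7200+2400+5·40·30=15600; k=3: 3240+0+5·2·30=3540 → min 3540 | M₂..M₅: k=2: 0+1820+36·40·13=20540; k=3: 2880+780+36·2·13=4596; k=4: 5040+0+36·30·13=19080 → min 4596.
Length 5: M₁..M₅: k=1: 0+4596+5·36·13=6936; k=2: 7200+1820+5·40·13=11620; k=3: 3240+780+5·2·13=4150; k=4: 3540+0+5·30·13=5490 → min 4150.
Optimal parenthesization: ((M₁ × (M₂ × M₃)) × (M₄ × M₅)) with cost 4150.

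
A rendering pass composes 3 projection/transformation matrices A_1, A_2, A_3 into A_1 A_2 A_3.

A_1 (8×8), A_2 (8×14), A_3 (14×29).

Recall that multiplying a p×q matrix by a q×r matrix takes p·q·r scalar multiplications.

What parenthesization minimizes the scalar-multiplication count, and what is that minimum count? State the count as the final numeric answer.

4144

(A_1 (A_2 A_3)): cost 5104.
((A_1 A_2) A_3): cost 4144.
Optimal: ((A_1 A_2) A_3) with cost 4144.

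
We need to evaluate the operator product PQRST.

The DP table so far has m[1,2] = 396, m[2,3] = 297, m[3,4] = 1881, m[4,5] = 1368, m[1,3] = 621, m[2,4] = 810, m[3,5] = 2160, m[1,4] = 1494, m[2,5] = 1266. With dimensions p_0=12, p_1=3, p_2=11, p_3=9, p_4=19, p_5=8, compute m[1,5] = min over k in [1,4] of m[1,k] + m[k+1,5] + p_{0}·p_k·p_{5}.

1554

m[1,5] = min over k∈[1,4] of m[1,k]+m[k+1,5]+p_{0}·p_k·p_{5}.
k=1: 0 + 1266 + 12·3·8 = 1554; k=2: 396 + 2160 + 12·11·8 = 3612; k=3: 621 + 1368 + 12·9·8 = 2853; k=4: 1494 + 0 + 12·19·8 = 3318.
Minimum: 1554 at k=1.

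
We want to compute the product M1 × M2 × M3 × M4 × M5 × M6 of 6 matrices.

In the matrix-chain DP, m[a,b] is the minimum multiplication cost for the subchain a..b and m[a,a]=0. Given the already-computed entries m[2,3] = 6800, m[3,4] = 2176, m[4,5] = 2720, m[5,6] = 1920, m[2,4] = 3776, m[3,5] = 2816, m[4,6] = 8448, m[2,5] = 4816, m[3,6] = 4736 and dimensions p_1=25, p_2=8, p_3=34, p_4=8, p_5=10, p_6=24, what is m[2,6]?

m[2,6] = min over k∈[2,5] of m[2,k]+m[k+1,6]+p_{1}·p_k·p_{6}.
k=2: 0 + 4736 + 25·8·24 = 9536; k=3: 6800 + 8448 + 25·34·24 = 35648; k=4: 3776 + 1920 + 25·8·24 = 10496; k=5: 4816 + 0 + 25·10·24 = 10816.
Minimum: 9536 at k=2.

9536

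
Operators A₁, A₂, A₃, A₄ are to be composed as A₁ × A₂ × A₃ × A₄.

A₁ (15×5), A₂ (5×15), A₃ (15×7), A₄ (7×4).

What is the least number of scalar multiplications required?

965

Adjacent pairs: A₁A₂ = 15·5·15 = 1125; A₂A₃ = 5·15·7 = 525; A₃A₄ = 15·7·4 = 420.
Length 3: A₁..A₃: k=1: 0+525+15·5·7=1050; k=2: 1125+0+15·15·7=2700 → min 1050 | A₂..A₄: k=2: 0+420+5·15·4=720; k=3: 525+0+5·7·4=665 → min 665.
Length 4: A₁..A₄: k=1: 0+665+15·5·4=965; k=2: 1125+420+15·15·4=2445; k=3: 1050+0+15·7·4=1470 → min 965.
Optimal order: (A₁ × ((A₂ × A₃) × A₄)) with cost 965.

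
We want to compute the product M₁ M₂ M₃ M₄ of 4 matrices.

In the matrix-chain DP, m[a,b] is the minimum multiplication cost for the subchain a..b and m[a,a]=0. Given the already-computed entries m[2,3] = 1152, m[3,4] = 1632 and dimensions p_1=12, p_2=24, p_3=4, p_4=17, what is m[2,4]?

m[2,4] = min over k∈[2,3] of m[2,k]+m[k+1,4]+p_{1}·p_k·p_{4}.
k=2: 0 + 1632 + 12·24·17 = 6528; k=3: 1152 + 0 + 12·4·17 = 1968.
Minimum: 1968 at k=3.

1968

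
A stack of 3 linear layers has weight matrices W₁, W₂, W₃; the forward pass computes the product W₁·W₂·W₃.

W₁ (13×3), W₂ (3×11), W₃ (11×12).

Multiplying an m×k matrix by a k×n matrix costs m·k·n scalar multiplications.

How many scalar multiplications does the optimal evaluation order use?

864

Order (W₁·(W₂·W₃)): (W₂·W₃): 3×11 by 11×12 → 3×12, cost 3·11·12 = 396; (W₁·(W₂·W₃)): 13×3 by 3×12 → 13×12, cost 13·3·12 = 468; cumulative 864. Total 864.
Order ((W₁·W₂)·W₃): (W₁·W₂): 13×3 by 3×11 → 13×11, cost 13·3·11 = 429; ((W₁·W₂)·W₃): 13×11 by 11×12 → 13×12, cost 13·11·12 = 1716; cumulative 2145. Total 2145.
Minimum: 864.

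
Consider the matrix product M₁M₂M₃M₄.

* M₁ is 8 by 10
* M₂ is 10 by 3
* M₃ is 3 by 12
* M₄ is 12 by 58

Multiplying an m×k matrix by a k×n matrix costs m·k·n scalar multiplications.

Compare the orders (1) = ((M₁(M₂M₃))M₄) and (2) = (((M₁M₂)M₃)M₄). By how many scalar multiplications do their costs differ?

Order (1) = ((M₁(M₂M₃))M₄): (M₂M₃): 10×3 by 3×12 → 10×12, cost 10·3·12 = 360; (M₁(M₂M₃)): 8×10 by 10×12 → 8×12, cost 8·10·12 = 960; cumulative 1320; ((M₁(M₂M₃))M₄): 8×12 by 12×58 → 8×58, cost 8·12·58 = 5568; cumulative 6888. Total 6888.
Order (2) = (((M₁M₂)M₃)M₄): (M₁M₂): 8×10 by 10×3 → 8×3, cost 8·10·3 = 240; ((M₁M₂)M₃): 8×3 by 3×12 → 8×12, cost 8·3·12 = 288; cumulative 528; (((M₁M₂)M₃)M₄): 8×12 by 12×58 → 8×58, cost 8·12·58 = 5568; cumulative 6096. Total 6096.
Difference: |6888 − 6096| = 792.

792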